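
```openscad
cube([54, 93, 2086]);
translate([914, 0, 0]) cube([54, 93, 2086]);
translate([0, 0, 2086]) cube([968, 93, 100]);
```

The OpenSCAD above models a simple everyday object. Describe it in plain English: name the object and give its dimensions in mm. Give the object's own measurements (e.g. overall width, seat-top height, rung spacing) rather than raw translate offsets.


A door frame. The clear opening is 860 mm wide and 2086 mm high. Two 54 mm wide jambs, 93 mm deep, stand either side of the opening from the floor to the top of the opening. A 100 mm thick head sits across the top of both jambs, spanning the full outside width of the frame.


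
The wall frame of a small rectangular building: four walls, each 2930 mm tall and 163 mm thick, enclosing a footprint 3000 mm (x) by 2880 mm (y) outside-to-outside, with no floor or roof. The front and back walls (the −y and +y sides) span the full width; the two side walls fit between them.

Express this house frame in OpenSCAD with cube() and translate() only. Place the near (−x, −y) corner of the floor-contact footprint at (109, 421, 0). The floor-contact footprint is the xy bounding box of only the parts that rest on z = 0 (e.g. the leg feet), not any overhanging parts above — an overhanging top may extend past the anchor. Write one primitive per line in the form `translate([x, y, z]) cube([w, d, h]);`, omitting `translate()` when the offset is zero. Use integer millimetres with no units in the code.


translate([109, 421, 0]) cube([3000, 163, 2930]);
translate([109, 3138, 0]) cube([3000, 163, 2930]);
translate([109, 584, 0]) cube([163, 2554, 2930]);
translate([2946, 584, 0]) cube([163, 2554, 2930]);


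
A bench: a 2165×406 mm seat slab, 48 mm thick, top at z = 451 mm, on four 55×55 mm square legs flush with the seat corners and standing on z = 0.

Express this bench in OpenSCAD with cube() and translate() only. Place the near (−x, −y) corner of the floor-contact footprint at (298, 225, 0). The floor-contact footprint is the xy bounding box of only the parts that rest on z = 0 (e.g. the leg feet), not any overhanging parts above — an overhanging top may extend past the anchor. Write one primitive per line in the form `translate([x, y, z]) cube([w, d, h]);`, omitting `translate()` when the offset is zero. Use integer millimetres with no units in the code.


// leg_h = 451 − 48 = 403
translate([298, 225, 403]) cube([2165, 406, 48]);
translate([298, 225, 0]) cube([55, 55, 403]);
translate([298, 576, 0]) cube([55, 55, 403]);
translate([2408, 225, 0]) cube([55, 55, 403]);
translate([2408, 576, 0]) cube([55, 55, 403]);


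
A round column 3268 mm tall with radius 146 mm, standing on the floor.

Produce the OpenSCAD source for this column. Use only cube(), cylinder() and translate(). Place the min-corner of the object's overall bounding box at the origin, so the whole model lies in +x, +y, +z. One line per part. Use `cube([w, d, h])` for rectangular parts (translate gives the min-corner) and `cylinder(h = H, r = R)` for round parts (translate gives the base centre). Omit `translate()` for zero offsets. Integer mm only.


translate([146, 146, 0]) cylinder(h = 3268, r = 146);


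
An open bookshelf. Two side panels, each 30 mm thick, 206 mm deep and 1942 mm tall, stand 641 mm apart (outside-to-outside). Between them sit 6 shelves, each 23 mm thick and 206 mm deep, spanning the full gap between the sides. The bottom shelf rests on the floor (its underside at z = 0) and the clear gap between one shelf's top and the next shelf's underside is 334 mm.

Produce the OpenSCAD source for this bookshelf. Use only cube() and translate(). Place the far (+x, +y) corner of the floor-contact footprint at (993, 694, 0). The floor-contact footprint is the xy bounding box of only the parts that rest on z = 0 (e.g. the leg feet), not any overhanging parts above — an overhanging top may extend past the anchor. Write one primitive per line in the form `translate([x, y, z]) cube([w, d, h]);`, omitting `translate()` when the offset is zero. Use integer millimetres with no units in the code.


translate([352, 488, 0]) cube([30, 206, 1942]);
translate([963, 488, 0]) cube([30, 206, 1942]);
translate([382, 488, 0]) cube([581, 206, 23]);
translate([382, 488, 357]) cube([581, 206, 23]);
translate([382, 488, 714]) cube([581, 206, 23]);
translate([382, 488, 1071]) cube([581, 206, 23]);
translate([382, 488, 1428]) cube([581, 206, 23]);
translate([382, 488, 1785]) cube([581, 206, 23]);


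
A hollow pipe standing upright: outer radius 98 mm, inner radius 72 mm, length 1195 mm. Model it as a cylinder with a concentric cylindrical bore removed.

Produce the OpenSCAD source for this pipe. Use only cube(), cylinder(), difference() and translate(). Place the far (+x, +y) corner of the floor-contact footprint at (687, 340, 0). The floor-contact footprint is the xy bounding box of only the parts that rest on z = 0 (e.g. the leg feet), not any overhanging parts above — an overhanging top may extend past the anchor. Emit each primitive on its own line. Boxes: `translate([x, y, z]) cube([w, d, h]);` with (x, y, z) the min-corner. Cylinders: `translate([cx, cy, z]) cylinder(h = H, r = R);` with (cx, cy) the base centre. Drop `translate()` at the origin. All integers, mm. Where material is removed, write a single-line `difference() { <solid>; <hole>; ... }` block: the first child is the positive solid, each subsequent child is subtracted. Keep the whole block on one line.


difference() { translate([589, 242, 0]) cylinder(h = 1195, r = 98); translate([589, 242, 0]) cylinder(h = 1195, r = 72); }


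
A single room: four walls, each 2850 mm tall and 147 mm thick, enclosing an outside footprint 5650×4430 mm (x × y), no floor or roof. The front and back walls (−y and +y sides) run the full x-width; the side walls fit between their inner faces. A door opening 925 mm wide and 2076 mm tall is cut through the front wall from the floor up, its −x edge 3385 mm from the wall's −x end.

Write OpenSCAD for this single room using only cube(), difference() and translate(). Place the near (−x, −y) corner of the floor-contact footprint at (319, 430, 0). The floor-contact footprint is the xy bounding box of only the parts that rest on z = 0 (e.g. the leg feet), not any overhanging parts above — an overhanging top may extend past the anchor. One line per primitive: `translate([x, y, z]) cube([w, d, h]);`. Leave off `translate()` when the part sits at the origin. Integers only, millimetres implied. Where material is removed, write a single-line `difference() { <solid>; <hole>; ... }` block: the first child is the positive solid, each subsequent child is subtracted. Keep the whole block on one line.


difference() { translate([319, 430, 0]) cube([5650, 147, 2850]); translate([3704, 430, 0]) cube([925, 147, 2076]); }
translate([319, 4713, 0]) cube([5650, 147, 2850]);
translate([319, 577, 0]) cube([147, 4136, 2850]);
translate([5822, 577, 0]) cube([147, 4136, 2850]);


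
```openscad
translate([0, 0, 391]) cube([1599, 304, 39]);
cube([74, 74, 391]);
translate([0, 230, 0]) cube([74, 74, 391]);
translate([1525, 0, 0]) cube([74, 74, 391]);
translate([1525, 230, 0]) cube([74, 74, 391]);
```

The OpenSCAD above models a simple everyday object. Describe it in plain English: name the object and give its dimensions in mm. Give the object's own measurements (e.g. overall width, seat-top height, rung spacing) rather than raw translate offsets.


A long wooden bench with a 1599 mm (x) × 304 mm (y) seat, 39 mm thick, its top surface 430 mm above the floor. Four 74 mm square legs at the seat corners, flush with the edges, run from z = 0 to the seat underside.


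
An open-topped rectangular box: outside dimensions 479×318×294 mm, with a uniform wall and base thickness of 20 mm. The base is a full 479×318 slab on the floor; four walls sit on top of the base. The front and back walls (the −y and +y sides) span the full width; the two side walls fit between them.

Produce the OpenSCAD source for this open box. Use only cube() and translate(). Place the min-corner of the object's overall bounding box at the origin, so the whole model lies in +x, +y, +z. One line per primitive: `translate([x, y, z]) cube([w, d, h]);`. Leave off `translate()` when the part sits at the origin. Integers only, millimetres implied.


cube([479, 318, 20]);
translate([0, 0, 20]) cube([479, 20, 274]);
translate([0, 298, 20]) cube([479, 20, 274]);
translate([0, 20, 20]) cube([20, 278, 274]);
translate([459, 20, 20]) cube([20, 278, 274]);


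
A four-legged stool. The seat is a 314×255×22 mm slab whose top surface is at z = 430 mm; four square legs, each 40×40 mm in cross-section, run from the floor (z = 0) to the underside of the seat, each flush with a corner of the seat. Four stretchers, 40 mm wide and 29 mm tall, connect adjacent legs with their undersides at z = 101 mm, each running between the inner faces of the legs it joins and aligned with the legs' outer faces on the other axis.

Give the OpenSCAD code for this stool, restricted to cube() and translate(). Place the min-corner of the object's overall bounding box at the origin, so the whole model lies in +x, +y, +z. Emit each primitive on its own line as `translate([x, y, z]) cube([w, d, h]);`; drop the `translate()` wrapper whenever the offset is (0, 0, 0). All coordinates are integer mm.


translate([0, 0, 408]) cube([314, 255, 22]);
cube([40, 40, 408]);
translate([274, 0, 0]) cube([40, 40, 408]);
translate([0, 215, 0]) cube([40, 40, 408]);
translate([274, 215, 0]) cube([40, 40, 408]);
translate([40, 0, 101]) cube([234, 40, 29]);
translate([40, 215, 101]) cube([234, 40, 29]);
translate([0, 40, 101]) cube([40, 175, 29]);
translate([274, 40, 101]) cube([40, 175, 29]);


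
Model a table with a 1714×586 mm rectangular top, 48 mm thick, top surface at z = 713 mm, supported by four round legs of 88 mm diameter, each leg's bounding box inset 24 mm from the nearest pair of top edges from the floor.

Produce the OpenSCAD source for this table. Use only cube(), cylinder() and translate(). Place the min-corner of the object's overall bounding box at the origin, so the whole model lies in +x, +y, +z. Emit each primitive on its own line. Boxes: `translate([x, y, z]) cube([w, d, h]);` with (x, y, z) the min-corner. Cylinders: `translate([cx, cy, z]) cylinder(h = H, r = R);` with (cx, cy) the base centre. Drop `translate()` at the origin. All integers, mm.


translate([0, 0, 665]) cube([1714, 586, 48]);
translate([68, 68, 0]) cylinder(h = 665, r = 44);
translate([1646, 68, 0]) cylinder(h = 665, r = 44);
translate([68, 518, 0]) cylinder(h = 665, r = 44);
translate([1646, 518, 0]) cylinder(h = 665, r = 44);


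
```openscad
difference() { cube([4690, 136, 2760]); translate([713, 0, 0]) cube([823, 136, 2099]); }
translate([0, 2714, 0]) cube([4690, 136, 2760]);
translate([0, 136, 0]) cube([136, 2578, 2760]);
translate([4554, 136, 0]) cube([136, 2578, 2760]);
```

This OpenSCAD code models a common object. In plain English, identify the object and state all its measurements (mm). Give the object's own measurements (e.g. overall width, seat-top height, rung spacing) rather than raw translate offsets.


A single room: four walls, each 2760 mm tall and 136 mm thick, enclosing an outside footprint 4690×2850 mm (x × y), no floor or roof. The front and back walls (−y and +y sides) run the full x-width; the side walls fit between their inner faces. A door opening 823 mm wide and 2099 mm tall is cut through the front wall from the floor up, its −x edge 713 mm from the wall's −x end.


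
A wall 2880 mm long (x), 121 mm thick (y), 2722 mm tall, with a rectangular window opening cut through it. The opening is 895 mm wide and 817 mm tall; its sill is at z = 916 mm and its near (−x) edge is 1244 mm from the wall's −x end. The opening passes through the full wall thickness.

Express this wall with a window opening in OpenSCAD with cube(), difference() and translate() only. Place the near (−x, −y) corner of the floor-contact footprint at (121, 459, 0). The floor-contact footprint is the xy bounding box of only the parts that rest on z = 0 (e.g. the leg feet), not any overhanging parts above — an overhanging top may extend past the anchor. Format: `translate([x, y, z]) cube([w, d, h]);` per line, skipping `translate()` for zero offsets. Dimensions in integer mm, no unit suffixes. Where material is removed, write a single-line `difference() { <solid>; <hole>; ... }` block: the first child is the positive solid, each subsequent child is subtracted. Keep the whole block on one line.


difference() { translate([121, 459, 0]) cube([2880, 121, 2722]); translate([1365, 459, 916]) cube([895, 121, 817]); }


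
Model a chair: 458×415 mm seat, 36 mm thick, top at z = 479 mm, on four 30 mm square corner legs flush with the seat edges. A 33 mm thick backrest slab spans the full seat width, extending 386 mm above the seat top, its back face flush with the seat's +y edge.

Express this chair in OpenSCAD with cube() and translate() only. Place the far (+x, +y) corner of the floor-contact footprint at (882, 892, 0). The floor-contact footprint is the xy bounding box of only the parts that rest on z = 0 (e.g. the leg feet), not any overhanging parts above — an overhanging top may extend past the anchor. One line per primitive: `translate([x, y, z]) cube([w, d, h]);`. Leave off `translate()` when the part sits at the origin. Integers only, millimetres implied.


// leg_h = 479 - 36 = 443
translate([424, 477, 443]) cube([458, 415, 36]);
translate([424, 477, 0]) cube([30, 30, 443]);
translate([852, 477, 0]) cube([30, 30, 443]);
translate([424, 862, 0]) cube([30, 30, 443]);
translate([852, 862, 0]) cube([30, 30, 443]);
translate([424, 859, 479]) cube([458, 33, 386]);


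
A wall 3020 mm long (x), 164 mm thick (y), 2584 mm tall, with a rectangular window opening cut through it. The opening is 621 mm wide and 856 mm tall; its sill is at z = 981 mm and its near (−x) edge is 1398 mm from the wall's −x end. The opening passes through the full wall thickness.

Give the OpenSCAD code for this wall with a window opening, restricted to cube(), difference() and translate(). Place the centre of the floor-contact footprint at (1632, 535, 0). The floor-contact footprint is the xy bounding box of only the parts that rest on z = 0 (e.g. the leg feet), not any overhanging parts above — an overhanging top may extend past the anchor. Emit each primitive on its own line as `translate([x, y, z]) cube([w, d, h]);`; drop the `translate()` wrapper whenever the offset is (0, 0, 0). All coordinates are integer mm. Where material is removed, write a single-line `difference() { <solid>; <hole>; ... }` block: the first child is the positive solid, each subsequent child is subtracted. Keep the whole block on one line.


difference() { translate([122, 453, 0]) cube([3020, 164, 2584]); translate([1520, 453, 981]) cube([621, 164, 856]); }


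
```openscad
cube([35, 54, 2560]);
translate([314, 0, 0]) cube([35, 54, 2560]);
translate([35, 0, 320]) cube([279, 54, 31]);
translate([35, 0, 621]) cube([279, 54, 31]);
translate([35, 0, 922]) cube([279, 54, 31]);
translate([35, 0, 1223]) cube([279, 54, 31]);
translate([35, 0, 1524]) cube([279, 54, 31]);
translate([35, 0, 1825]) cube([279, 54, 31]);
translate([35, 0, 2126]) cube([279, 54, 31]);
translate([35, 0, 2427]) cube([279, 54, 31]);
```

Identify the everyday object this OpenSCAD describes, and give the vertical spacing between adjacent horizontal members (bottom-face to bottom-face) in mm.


A ladder. The rung spacing is 301 mm.

Two tall 35×54 posts with 8 short bars between them — a ladder. Adjacent rungs sit at z = 320 and z = 621, so the spacing is 621 − 320 = 301 mm.


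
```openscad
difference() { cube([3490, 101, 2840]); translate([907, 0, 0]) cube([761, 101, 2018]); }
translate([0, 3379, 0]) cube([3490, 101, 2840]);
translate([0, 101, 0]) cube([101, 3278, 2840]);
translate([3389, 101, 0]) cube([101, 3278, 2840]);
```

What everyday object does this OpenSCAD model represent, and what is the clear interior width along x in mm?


A single room. The interior width is 3288 mm.

Four walls enclosing a rectangle with a door in the front wall — a room. Outside width 3490 minus two 101 mm walls gives 3288 mm.


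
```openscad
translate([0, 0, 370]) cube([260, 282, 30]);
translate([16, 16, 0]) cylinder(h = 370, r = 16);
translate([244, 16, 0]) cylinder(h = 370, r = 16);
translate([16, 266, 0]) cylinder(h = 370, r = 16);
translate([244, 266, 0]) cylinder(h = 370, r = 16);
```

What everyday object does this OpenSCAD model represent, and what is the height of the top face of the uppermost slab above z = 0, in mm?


A stool. The seat height is 400 mm.

A 260×282×30 slab at z = 370 on four corner cylinders — a stool. The seat top is 370 + 30 = 400 mm.


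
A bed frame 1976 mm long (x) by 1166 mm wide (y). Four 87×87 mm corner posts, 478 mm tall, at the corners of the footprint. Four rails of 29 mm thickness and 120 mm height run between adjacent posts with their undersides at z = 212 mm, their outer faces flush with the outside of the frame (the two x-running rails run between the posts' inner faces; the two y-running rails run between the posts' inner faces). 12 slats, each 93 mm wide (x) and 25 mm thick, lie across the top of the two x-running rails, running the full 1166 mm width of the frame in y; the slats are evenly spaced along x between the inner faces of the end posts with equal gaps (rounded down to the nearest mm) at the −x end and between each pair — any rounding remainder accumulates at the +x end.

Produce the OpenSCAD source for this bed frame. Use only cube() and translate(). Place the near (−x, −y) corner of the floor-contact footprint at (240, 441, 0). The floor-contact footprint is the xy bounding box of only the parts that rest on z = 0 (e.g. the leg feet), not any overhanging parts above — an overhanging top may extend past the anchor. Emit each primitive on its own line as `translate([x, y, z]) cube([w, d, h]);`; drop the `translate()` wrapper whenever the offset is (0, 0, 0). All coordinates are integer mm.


// slat z = rail_z + rail_h = 212 + 120 = 332
// slat gap = ⌊(1802 − 12·93) / 13⌋ = 52
translate([240, 441, 0]) cube([87, 87, 478]);
translate([240, 1520, 0]) cube([87, 87, 478]);
translate([2129, 441, 0]) cube([87, 87, 478]);
translate([2129, 1520, 0]) cube([87, 87, 478]);
translate([327, 441, 212]) cube([1802, 29, 120]);
translate([327, 1578, 212]) cube([1802, 29, 120]);
translate([240, 528, 212]) cube([29, 992, 120]);
translate([2187, 528, 212]) cube([29, 992, 120]);
translate([379, 441, 332]) cube([93, 1166, 25]);
translate([524, 441, 332]) cube([93, 1166, 25]);
translate([669, 441, 332]) cube([93, 1166, 25]);
translate([814, 441, 332]) cube([93, 1166, 25]);
translate([959, 441, 332]) cube([93, 1166, 25]);
translate([1104, 441, 332]) cube([93, 1166, 25]);
translate([1249, 441, 332]) cube([93, 1166, 25]);
translate([1394, 441, 332]) cube([93, 1166, 25]);
translate([1539, 441, 332]) cube([93, 1166, 25]);
translate([1684, 441, 332]) cube([93, 1166, 25]);
translate([1829, 441, 332]) cube([93, 1166, 25]);
translate([1974, 441, 332]) cube([93, 1166, 25]);


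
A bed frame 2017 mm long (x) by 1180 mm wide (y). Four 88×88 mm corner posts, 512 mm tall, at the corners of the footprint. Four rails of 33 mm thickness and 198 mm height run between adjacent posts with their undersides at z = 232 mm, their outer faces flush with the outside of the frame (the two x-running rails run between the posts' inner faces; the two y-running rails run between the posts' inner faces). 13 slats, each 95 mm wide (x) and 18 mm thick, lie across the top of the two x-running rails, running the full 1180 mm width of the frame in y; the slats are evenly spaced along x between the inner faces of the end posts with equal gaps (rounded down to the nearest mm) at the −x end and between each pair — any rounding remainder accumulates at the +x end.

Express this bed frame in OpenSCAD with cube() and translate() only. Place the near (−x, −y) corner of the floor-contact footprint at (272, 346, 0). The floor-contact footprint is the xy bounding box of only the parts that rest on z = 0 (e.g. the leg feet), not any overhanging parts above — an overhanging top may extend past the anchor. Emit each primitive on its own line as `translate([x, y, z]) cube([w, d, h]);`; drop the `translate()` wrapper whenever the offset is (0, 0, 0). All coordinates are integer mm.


// slat z = rail_z + rail_h = 232 + 198 = 430
// slat gap = ⌊(1841 − 13·95) / 14⌋ = 43
translate([272, 346, 0]) cube([88, 88, 512]);
translate([272, 1438, 0]) cube([88, 88, 512]);
translate([2201, 346, 0]) cube([88, 88, 512]);
translate([2201, 1438, 0]) cube([88, 88, 512]);
translate([360, 346, 232]) cube([1841, 33, 198]);
translate([360, 1493, 232]) cube([1841, 33, 198]);
translate([272, 434, 232]) cube([33, 1004, 198]);
translate([2256, 434, 232]) cube([33, 1004, 198]);
translate([403, 346, 430]) cube([95, 1180, 18]);
translate([541, 346, 430]) cube([95, 1180, 18]);
translate([679, 346, 430]) cube([95, 1180, 18]);
translate([817, 346, 430]) cube([95, 1180, 18]);
translate([955, 346, 430]) cube([95, 1180, 18]);
translate([1093, 346, 430]) cube([95, 1180, 18]);
translate([1231, 346, 430]) cube([95, 1180, 18]);
translate([1369, 346, 430]) cube([95, 1180, 18]);
translate([1507, 346, 430]) cube([95, 1180, 18]);
translate([1645, 346, 430]) cube([95, 1180, 18]);
translate([1783, 346, 430]) cube([95, 1180, 18]);
translate([1921, 346, 430]) cube([95, 1180, 18]);
translate([2059, 346, 430]) cube([95, 1180, 18]);


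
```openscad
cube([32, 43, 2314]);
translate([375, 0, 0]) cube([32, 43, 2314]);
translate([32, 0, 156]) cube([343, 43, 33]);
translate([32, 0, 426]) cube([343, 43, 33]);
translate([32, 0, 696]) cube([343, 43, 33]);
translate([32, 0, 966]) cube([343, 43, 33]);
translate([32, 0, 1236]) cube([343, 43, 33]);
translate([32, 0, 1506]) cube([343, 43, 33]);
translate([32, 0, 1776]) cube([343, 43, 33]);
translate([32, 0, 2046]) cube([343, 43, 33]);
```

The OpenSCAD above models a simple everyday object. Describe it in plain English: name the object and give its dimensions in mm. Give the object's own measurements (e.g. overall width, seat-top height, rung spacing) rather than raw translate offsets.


A straight ladder. Two 32×43 mm vertical rails, 2314 mm tall, stand 407 mm apart (outside-to-outside) with their front faces coplanar on the −y side. 8 rungs, each 43 mm deep and 33 mm tall, span between the inner faces of the rails, front faces flush with the rails. The lowest rung's underside is at z = 156 mm and rungs are spaced 270 mm apart (underside to underside).


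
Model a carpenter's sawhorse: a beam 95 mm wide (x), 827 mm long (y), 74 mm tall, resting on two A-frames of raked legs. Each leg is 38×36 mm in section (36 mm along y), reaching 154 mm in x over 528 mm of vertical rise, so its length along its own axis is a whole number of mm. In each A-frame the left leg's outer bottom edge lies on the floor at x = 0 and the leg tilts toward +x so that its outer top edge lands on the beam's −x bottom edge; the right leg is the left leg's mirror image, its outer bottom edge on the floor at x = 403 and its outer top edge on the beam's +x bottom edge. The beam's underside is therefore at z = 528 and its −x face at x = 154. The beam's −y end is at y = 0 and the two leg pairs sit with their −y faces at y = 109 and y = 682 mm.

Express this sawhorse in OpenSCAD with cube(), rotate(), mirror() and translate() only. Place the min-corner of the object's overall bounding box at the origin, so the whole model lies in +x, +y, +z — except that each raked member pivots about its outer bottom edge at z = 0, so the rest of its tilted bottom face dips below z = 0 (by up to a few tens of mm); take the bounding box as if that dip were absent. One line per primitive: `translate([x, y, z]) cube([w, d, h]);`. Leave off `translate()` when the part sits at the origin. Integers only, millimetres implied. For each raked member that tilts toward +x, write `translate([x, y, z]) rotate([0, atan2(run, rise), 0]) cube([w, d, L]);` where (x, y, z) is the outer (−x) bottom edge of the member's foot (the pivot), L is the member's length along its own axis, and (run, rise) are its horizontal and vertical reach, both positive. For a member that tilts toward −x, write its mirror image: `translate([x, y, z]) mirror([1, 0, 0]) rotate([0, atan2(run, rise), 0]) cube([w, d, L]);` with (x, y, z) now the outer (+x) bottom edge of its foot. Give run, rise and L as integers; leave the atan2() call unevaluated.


translate([154, 0, 528]) cube([95, 827, 74]);
translate([0, 109, 0]) rotate([0, atan2(154, 528), 0]) cube([38, 36, 550]);
translate([403, 109, 0]) mirror([1, 0, 0]) rotate([0, atan2(154, 528), 0]) cube([38, 36, 550]);
translate([0, 682, 0]) rotate([0, atan2(154, 528), 0]) cube([38, 36, 550]);
translate([403, 682, 0]) mirror([1, 0, 0]) rotate([0, atan2(154, 528), 0]) cube([38, 36, 550]);


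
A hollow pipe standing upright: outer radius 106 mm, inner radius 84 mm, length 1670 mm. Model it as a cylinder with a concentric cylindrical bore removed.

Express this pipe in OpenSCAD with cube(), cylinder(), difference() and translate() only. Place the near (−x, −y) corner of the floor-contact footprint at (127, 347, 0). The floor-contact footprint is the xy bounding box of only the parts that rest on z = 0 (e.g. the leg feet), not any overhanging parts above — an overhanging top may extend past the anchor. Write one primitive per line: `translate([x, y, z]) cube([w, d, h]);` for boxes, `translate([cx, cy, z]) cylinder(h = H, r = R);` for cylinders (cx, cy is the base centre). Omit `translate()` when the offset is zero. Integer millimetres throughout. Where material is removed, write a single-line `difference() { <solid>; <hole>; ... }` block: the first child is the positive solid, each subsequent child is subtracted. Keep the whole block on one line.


difference() { translate([233, 453, 0]) cylinder(h = 1670, r = 106); translate([233, 453, 0]) cylinder(h = 1670, r = 84); }


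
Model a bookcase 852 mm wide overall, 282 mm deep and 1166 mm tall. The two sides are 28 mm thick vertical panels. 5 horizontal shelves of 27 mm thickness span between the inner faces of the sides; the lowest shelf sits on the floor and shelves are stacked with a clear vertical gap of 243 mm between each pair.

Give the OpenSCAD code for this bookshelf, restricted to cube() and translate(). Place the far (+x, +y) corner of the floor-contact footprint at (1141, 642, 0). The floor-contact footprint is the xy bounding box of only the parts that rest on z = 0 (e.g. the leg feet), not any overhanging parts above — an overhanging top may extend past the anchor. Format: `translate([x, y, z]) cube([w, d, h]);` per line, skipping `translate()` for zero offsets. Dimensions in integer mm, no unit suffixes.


translate([289, 360, 0]) cube([28, 282, 1166]);
translate([1113, 360, 0]) cube([28, 282, 1166]);
translate([317, 360, 0]) cube([796, 282, 27]);
translate([317, 360, 270]) cube([796, 282, 27]);
translate([317, 360, 540]) cube([796, 282, 27]);
translate([317, 360, 810]) cube([796, 282, 27]);
translate([317, 360, 1080]) cube([796, 282, 27]);


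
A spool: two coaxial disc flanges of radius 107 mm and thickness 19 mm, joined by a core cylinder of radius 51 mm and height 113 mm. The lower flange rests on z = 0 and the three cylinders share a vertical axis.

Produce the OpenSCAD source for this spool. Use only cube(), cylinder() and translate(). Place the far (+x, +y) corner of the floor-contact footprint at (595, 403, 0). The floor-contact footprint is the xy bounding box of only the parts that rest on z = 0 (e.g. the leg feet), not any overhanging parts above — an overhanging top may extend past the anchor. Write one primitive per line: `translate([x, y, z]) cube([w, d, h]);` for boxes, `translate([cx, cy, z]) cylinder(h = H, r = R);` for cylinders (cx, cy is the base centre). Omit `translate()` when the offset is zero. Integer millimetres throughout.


translate([488, 296, 0]) cylinder(h = 19, r = 107);
translate([488, 296, 19]) cylinder(h = 113, r = 51);
translate([488, 296, 132]) cylinder(h = 19, r = 107);


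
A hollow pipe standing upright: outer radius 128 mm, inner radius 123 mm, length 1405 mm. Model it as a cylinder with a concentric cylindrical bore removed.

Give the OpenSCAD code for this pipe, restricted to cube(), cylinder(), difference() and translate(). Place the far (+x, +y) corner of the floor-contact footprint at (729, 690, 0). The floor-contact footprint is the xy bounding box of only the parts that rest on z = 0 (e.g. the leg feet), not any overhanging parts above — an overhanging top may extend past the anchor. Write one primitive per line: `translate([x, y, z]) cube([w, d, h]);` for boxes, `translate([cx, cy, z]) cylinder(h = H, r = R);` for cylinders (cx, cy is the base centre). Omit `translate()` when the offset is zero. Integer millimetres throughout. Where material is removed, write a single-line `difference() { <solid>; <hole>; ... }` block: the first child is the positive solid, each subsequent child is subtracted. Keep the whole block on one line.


difference() { translate([601, 562, 0]) cylinder(h = 1405, r = 128); translate([601, 562, 0]) cylinder(h = 1405, r = 123); }


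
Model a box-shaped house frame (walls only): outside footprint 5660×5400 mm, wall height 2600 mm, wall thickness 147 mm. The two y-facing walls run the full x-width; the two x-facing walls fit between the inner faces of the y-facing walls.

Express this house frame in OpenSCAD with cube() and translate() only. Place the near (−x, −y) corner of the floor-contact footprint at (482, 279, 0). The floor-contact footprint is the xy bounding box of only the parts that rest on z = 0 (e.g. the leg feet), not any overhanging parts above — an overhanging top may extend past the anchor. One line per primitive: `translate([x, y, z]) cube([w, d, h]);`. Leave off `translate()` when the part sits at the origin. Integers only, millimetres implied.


translate([482, 279, 0]) cube([5660, 147, 2600]);
translate([482, 5532, 0]) cube([5660, 147, 2600]);
translate([482, 426, 0]) cube([147, 5106, 2600]);
translate([5995, 426, 0]) cube([147, 5106, 2600]);


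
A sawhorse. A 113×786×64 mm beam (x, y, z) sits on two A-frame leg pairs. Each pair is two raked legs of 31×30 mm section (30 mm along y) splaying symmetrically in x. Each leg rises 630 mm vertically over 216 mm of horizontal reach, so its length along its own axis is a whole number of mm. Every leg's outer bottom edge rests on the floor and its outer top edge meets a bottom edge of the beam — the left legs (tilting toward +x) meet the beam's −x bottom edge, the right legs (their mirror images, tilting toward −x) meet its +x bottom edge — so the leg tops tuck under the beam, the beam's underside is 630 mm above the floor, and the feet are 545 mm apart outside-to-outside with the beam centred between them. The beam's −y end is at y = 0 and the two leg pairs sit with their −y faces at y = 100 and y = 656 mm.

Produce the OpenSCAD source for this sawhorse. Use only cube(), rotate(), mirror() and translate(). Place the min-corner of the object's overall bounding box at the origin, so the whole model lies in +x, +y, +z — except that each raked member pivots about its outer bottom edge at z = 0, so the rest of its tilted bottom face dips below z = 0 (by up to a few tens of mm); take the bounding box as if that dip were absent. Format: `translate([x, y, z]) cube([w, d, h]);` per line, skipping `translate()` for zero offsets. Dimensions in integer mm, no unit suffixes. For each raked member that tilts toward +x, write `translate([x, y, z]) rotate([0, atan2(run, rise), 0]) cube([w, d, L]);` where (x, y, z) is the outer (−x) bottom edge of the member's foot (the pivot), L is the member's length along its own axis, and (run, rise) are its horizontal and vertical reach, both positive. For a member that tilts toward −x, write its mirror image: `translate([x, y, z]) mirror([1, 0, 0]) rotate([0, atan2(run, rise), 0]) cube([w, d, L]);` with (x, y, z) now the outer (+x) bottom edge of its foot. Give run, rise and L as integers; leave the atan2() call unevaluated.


translate([216, 0, 630]) cube([113, 786, 64]);
translate([0, 100, 0]) rotate([0, atan2(216, 630), 0]) cube([31, 30, 666]);
translate([545, 100, 0]) mirror([1, 0, 0]) rotate([0, atan2(216, 630), 0]) cube([31, 30, 666]);
translate([0, 656, 0]) rotate([0, atan2(216, 630), 0]) cube([31, 30, 666]);
translate([545, 656, 0]) mirror([1, 0, 0]) rotate([0, atan2(216, 630), 0]) cube([31, 30, 666]);


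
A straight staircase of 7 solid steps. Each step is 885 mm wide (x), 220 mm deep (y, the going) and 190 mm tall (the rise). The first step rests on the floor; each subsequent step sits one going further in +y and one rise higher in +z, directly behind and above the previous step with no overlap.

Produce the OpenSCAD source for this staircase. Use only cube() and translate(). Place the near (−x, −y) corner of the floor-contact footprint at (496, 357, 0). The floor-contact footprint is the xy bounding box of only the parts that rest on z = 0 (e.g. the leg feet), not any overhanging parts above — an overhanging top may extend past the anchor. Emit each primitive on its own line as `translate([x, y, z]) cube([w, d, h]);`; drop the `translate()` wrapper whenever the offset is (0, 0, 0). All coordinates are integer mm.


translate([496, 357, 0]) cube([885, 220, 190]);
translate([496, 577, 190]) cube([885, 220, 190]);
translate([496, 797, 380]) cube([885, 220, 190]);
translate([496, 1017, 570]) cube([885, 220, 190]);
translate([496, 1237, 760]) cube([885, 220, 190]);
translate([496, 1457, 950]) cube([885, 220, 190]);
translate([496, 1677, 1140]) cube([885, 220, 190]);


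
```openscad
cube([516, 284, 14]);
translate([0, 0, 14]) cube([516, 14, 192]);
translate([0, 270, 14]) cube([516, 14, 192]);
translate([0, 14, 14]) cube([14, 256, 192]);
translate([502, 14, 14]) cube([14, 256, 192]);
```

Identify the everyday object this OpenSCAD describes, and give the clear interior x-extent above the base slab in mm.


An open box. The internal width is 488 mm.

A 516×284 base slab with four walls standing on it — an open box. The base is 516 mm wide and the walls are 14 mm thick, so the internal width is 516 − 2 × 14 = 488 mm.


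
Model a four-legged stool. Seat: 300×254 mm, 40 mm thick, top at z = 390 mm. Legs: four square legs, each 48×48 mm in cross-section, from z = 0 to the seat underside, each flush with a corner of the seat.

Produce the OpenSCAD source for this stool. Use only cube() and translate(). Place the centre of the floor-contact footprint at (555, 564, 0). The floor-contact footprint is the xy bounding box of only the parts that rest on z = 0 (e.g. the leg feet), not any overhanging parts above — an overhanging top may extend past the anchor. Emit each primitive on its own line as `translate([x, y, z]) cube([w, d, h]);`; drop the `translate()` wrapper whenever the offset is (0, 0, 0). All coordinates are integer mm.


translate([405, 437, 350]) cube([300, 254, 40]);
translate([405, 437, 0]) cube([48, 48, 350]);
translate([657, 437, 0]) cube([48, 48, 350]);
translate([405, 643, 0]) cube([48, 48, 350]);
translate([657, 643, 0]) cube([48, 48, 350]);


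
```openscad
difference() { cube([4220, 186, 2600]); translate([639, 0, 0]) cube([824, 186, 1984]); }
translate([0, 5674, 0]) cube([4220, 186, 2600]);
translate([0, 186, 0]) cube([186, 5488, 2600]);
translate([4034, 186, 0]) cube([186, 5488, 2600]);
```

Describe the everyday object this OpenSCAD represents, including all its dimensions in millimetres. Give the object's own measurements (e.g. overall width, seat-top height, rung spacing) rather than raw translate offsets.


A single room: four walls, each 2600 mm tall and 186 mm thick, enclosing an outside footprint 4220×5860 mm (x × y), no floor or roof. The front and back walls (−y and +y sides) run the full x-width; the side walls fit between their inner faces. A door opening 824 mm wide and 1984 mm tall is cut through the front wall from the floor up, its −x edge 639 mm from the wall's −x end.


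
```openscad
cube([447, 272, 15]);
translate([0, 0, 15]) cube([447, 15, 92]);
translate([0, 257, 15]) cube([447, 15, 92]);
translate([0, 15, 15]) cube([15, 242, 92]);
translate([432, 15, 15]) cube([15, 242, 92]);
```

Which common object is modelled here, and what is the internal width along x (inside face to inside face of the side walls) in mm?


An open box. The internal width is 417 mm.

A 447×272 base slab with four walls standing on it — an open box. The base is 447 mm wide and the walls are 15 mm thick, so the internal width is 447 − 2 × 15 = 417 mm.


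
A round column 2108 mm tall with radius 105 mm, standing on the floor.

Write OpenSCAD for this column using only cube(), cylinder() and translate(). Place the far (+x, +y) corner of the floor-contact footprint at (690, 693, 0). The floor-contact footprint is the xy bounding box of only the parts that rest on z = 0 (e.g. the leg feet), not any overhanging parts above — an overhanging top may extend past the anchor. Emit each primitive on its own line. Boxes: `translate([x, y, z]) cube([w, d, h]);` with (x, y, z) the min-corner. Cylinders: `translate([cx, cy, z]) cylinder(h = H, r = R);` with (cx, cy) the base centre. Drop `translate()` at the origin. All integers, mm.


translate([585, 588, 0]) cylinder(h = 2108, r = 105);


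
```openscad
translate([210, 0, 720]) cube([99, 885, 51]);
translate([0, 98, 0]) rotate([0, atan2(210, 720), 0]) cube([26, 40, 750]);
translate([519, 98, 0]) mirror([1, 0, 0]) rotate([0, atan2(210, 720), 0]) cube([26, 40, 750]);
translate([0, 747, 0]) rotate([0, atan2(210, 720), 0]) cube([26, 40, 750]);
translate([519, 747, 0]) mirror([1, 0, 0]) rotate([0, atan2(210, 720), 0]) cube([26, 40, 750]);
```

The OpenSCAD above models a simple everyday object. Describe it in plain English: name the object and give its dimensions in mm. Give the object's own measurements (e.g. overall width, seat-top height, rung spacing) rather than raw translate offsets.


A sawhorse. A 99×885×51 mm beam (x, y, z) sits on two A-frame leg pairs. Each pair is two raked legs of 26×40 mm section (40 mm along y) splaying symmetrically in x. Each leg rises 720 mm vertically over 210 mm of horizontal reach and is 750 mm long along its own axis. Every leg's outer bottom edge rests on the floor and its outer top edge meets a bottom edge of the beam — the left legs (tilting toward +x) meet the beam's −x bottom edge, the right legs (their mirror images, tilting toward −x) meet its +x bottom edge — so the leg tops tuck under the beam, the beam's underside is 720 mm above the floor, and the feet are 519 mm apart outside-to-outside with the beam centred between them. The two leg pairs are set in 98 mm from either end of the beam.


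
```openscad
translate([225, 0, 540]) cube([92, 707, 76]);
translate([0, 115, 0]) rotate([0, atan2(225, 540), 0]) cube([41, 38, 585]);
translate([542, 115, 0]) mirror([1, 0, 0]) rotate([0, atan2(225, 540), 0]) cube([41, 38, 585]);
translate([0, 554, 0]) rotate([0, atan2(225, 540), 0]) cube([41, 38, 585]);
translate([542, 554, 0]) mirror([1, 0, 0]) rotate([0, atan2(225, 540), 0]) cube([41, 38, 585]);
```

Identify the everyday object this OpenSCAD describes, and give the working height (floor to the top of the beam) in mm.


A sawhorse. The overall height is 616 mm.

A beam across two mirrored pairs of raked legs — a sawhorse. The beam's underside is at z = 540 (matching the legs' vertical rise in atan2(225, 540)) and the beam is 76 mm tall, so its top is at 540 + 76 = 616 mm. The raked legs top out at the beam's underside, so that is the highest point.


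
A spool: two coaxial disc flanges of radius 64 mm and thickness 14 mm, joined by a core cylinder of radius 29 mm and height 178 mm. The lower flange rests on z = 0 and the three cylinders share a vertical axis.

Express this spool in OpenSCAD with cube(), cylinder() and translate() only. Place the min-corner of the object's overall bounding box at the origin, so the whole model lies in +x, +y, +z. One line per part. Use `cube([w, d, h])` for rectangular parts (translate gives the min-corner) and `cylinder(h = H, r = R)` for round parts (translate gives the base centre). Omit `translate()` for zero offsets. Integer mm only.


translate([64, 64, 0]) cylinder(h = 14, r = 64);
translate([64, 64, 14]) cylinder(h = 178, r = 29);
translate([64, 64, 192]) cylinder(h = 14, r = 64);
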